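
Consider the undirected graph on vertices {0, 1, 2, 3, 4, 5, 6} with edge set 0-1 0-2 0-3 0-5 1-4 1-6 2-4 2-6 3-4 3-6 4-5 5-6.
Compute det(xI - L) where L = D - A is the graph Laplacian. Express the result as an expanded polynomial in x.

x^7 - 24x^6 + 234x^5 - 1192x^4 + 3357x^3 - 4968x^2 + 3024x

With the vertex order [0, 1, 2, 3, 4, 5, 6], the degrees are [4, 3, 3, 3, 4, 3, 4], giving D = diag(4, 3, 3, 3, 4, 3, 4) and L = D - A. The eigenvalues of L are [0, 3, 3, 3, 4, 4, 7]; the characteristic polynomial is the product of (x - lambda_i), which multiplies out to x^7 - 24x^6 + 234x^5 - 1192x^4 + 3357x^3 - 4968x^2 + 3024x. Since p(0) = det(-L) = 0, x divides p(x). By the matrix-tree theorem the graph has (1/7) * product of the nonzero eigenvalues = 432 spanning trees. The largest eigenvalue, 7, is at most the vertex count 7.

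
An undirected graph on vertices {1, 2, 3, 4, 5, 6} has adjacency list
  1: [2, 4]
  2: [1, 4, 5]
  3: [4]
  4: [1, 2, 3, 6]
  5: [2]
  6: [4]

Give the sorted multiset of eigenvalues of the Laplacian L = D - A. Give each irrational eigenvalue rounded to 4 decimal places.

With the vertex order [1, 2, 3, 4, 5, 6], the degrees are [2, 3, 1, 4, 1, 1], giving D = diag(2, 3, 1, 4, 1, 1) and L = D - A. Diagonalising L (or applying a numerical eigensolver to the 6x6 matrix) gives the spectrum above. The single zero eigenvalue shows the graph is connected. The largest eigenvalue, 5.1071, is at most the vertex count 6.

[0, 0.6314, 1, 1.4738, 3.7877, 5.1071]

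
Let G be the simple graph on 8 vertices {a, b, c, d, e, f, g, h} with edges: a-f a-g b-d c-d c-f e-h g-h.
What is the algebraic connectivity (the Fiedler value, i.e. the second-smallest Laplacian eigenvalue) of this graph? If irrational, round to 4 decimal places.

With the vertex order [a, b, c, d, e, f, g, h], the degrees are [2, 1, 2, 2, 1, 2, 2, 2], giving D = diag(2, 1, 2, 2, 1, 2, 2, 2) and L = D - A. The sorted Laplacian eigenvalues are [0, 0.1522, 0.5858, 1.2346, 2, 2.7654, 3.4142, 3.8478]; the algebraic connectivity is the second entry, 0.1522. The eigenvalues sum to 14, which equals trace(L) = 2|E|. There is one zero in the spectrum, matching the 1 component.

0.1522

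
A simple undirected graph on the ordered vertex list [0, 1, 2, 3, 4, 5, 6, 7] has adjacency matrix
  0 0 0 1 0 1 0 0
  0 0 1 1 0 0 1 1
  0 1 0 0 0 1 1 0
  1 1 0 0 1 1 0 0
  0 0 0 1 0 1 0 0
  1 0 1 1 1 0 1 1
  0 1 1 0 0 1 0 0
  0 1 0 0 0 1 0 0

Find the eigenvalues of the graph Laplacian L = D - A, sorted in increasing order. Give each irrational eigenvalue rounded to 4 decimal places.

Reading degrees in the order [0, 1, 2, 3, 4, 5, 6, 7] gives [2, 4, 3, 4, 2, 6, 3, 2]; set D = diag(2, 4, 3, 4, 2, 6, 3, 2) and form L = D - A. Diagonalising L (or applying a numerical eigensolver to the 8x8 matrix) gives the spectrum above. By the matrix-tree theorem the graph has (1/8) * product of the nonzero eigenvalues = 416 spanning trees. The largest eigenvalue, 7.3209, is at most the vertex count 8.

[0, 1.3272, 2, 2, 4, 4, 5.3519, 7.3209]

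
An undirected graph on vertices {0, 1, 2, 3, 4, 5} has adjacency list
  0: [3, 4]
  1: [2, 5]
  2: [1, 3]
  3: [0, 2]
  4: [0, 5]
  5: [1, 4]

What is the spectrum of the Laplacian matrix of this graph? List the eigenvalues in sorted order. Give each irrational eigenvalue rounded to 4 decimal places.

[0, 1, 1, 3, 3, 4]

With the vertex order [0, 1, 2, 3, 4, 5], the degrees are [2, 2, 2, 2, 2, 2], giving D = diag(2, 2, 2, 2, 2, 2) and L = D - A. The multiplicity of 0 as a Laplacian eigenvalue equals the number of connected components. The single zero eigenvalue shows the graph is connected. By the matrix-tree theorem the graph has (1/6) * product of the nonzero eigenvalues = 6 spanning trees.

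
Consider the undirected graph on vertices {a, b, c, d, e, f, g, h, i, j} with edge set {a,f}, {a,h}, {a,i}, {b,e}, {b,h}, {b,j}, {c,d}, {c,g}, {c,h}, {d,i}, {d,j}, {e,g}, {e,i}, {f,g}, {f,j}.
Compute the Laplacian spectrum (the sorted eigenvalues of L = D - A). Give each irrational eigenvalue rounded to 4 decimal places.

[0, 2, 2, 2, 2, 2, 5, 5, 5, 5]

Reading degrees in the order [a, b, c, d, e, f, g, h, i, j] gives [3, 3, 3, 3, 3, 3, 3, 3, 3, 3]; set D = diag(3, 3, 3, 3, 3, 3, 3, 3, 3, 3) and form L = D - A. Diagonalising L (or applying a numerical eigensolver to the 10x10 matrix) gives the spectrum above. The single zero eigenvalue shows the graph is connected. By the matrix-tree theorem the graph has (1/10) * product of the nonzero eigenvalues = 2000 spanning trees. There is one zero in the spectrum, matching the 1 component.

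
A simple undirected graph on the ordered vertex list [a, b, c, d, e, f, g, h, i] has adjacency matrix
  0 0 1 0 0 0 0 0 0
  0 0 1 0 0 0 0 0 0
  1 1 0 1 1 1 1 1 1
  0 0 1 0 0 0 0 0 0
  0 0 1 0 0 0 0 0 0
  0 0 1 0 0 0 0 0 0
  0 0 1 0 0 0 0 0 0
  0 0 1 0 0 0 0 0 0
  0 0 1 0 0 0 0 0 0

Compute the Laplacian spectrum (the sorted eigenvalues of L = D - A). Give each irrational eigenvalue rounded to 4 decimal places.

With the vertex order [a, b, c, d, e, f, g, h, i], the degrees are [1, 1, 8, 1, 1, 1, 1, 1, 1], giving D = diag(1, 1, 8, 1, 1, 1, 1, 1, 1) and L = D - A. Diagonalising L (or applying a numerical eigensolver to the 9x9 matrix) gives the spectrum above. The eigenvalues sum to 16, which equals trace(L) = 2|E|.

[0, 1, 1, 1, 1, 1, 1, 1, 9]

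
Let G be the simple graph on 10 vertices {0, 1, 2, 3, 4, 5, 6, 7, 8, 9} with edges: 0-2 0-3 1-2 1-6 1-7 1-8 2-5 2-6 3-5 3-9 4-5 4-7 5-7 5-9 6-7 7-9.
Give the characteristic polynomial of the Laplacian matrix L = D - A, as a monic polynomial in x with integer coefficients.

With the vertex order [0, 1, 2, 3, 4, 5, 6, 7, 8, 9], the degrees are [2, 4, 4, 3, 2, 5, 3, 5, 1, 3], giving D = diag(2, 4, 4, 3, 2, 5, 3, 5, 1, 3) and L = D - A. L has integer entries, so p(x) = det(xI - L) has integer coefficients. Expanding the determinant yields x^10 - 32x^9 + 437x^8 - 3328x^7 + 15494x^6 - 45452x^5 + 83441x^4 - 91752x^3 + 54347x^2 - 13040x. Since p(0) = det(-L) = 0, x divides p(x). There is one zero in the spectrum, matching the 1 component.

x^10 - 32x^9 + 437x^8 - 3328x^7 + 15494x^6 - 45452x^5 + 83441x^4 - 91752x^3 + 54347x^2 - 13040x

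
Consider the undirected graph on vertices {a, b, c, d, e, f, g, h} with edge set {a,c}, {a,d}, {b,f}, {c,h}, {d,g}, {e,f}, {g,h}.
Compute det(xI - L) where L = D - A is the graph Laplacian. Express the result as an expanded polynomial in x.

x^8 - 14x^7 + 78x^6 - 220x^5 + 330x^4 - 250x^3 + 75x^2

Each diagonal entry of L is the vertex degree and each off-diagonal entry is -1 where an edge is present, 0 otherwise; in the order [a, b, c, d, e, f, g, h] the diagonal is [2, 1, 2, 2, 1, 2, 2, 2]. Computing det(xI - L) by cofactor expansion (or equivalently via sum-over-permutations) gives x^8 - 14x^7 + 78x^6 - 220x^5 + 330x^4 - 250x^3 + 75x^2. The coefficient of x^7 equals -trace(L) = -14, matching the sum of degrees. There are 2 zeros in the spectrum, matching the 2 components.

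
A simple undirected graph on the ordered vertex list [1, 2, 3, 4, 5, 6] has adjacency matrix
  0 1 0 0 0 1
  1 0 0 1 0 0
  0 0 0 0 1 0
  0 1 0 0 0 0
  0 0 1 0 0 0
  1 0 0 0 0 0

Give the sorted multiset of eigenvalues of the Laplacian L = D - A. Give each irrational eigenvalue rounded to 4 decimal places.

Reading degrees in the order [1, 2, 3, 4, 5, 6] gives [2, 2, 1, 1, 1, 1]; set D = diag(2, 2, 1, 1, 1, 1) and form L = D - A. Diagonalising L (or applying a numerical eigensolver to the 6x6 matrix) gives the spectrum above. The 2 zero eigenvalues correspond to the 2 connected components. There are 2 zeros in the spectrum, matching the 2 components. The largest eigenvalue, 3.4142, is at most the vertex count 6.

[0, 0, 0.5858, 2, 2, 3.4142]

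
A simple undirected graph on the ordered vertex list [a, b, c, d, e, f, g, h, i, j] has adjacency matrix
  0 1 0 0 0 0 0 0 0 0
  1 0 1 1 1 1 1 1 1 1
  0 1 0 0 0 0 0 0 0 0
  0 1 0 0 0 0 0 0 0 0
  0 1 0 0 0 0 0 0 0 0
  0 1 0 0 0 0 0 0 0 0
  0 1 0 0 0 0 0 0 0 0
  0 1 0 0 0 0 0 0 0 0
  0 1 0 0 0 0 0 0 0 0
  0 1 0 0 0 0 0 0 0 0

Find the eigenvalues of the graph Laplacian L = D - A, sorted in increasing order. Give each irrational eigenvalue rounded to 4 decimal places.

Each diagonal entry of L is the vertex degree and each off-diagonal entry is -1 where an edge is present, 0 otherwise; in the order [a, b, c, d, e, f, g, h, i, j] the diagonal is [1, 9, 1, 1, 1, 1, 1, 1, 1, 1]. Since every row of L sums to 0, the all-ones vector is in the kernel and 0 is an eigenvalue. The single zero eigenvalue shows the graph is connected.

[0, 1, 1, 1, 1, 1, 1, 1, 1, 10]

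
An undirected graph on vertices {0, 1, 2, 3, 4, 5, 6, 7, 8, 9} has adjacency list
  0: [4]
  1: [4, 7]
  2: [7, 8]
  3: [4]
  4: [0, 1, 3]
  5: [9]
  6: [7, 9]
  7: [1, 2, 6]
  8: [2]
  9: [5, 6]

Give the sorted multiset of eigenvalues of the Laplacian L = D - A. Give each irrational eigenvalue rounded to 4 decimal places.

[0, 0.1640, 0.2885, 1, 1, 1.6385, 2.3252, 3.0979, 3.9293, 4.5566]

Each diagonal entry of L is the vertex degree and each off-diagonal entry is -1 where an edge is present, 0 otherwise; in the order [0, 1, 2, 3, 4, 5, 6, 7, 8, 9] the diagonal is [1, 2, 2, 1, 3, 1, 2, 3, 1, 2]. The multiplicity of 0 as a Laplacian eigenvalue equals the number of connected components. There is one zero in the spectrum, matching the 1 component.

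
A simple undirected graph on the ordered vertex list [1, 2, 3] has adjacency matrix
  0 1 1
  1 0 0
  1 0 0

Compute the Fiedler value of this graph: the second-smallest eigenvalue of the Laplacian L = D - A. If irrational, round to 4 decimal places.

Reading degrees in the order [1, 2, 3] gives [2, 1, 1]; set D = diag(2, 1, 1) and form L = D - A. The sorted Laplacian eigenvalues are [0, 1, 3]; the algebraic connectivity is the second entry, 1. There is one zero in the spectrum, matching the 1 component.

1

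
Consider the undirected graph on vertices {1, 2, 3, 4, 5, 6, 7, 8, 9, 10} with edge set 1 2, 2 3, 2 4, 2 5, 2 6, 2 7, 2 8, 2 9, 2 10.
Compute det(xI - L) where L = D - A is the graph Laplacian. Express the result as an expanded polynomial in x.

With the vertex order [1, 2, 3, 4, 5, 6, 7, 8, 9, 10], the degrees are [1, 9, 1, 1, 1, 1, 1, 1, 1, 1], giving D = diag(1, 9, 1, 1, 1, 1, 1, 1, 1, 1) and L = D - A. The eigenvalues of L are [0, 1, 1, 1, 1, 1, 1, 1, 1, 10]; the characteristic polynomial is the product of (x - lambda_i), which multiplies out to x^10 - 18x^9 + 108x^8 - 336x^7 + 630x^6 - 756x^5 + 588x^4 - 288x^3 + 81x^2 - 10x. The constant term is 0 because L is singular (the all-ones vector lies in its kernel). There is one zero in the spectrum, matching the 1 component.

x^10 - 18x^9 + 108x^8 - 336x^7 + 630x^6 - 756x^5 + 588x^4 - 288x^3 + 81x^2 - 10x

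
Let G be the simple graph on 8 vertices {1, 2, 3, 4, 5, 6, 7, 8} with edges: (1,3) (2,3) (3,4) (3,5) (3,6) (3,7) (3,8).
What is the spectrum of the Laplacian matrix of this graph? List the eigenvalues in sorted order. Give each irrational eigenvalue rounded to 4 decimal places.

With the vertex order [1, 2, 3, 4, 5, 6, 7, 8], the degrees are [1, 1, 7, 1, 1, 1, 1, 1], giving D = diag(1, 1, 7, 1, 1, 1, 1, 1) and L = D - A. Since every row of L sums to 0, the all-ones vector is in the kernel and 0 is an eigenvalue. The single zero eigenvalue shows the graph is connected. There is one zero in the spectrum, matching the 1 component. The eigenvalues sum to 14, which equals trace(L) = 2|E|.

[0, 1, 1, 1, 1, 1, 1, 8]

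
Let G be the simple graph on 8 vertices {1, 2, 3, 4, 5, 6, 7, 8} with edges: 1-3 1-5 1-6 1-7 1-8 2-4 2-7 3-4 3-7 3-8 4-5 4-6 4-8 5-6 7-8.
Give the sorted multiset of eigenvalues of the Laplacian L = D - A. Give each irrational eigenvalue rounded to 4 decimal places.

[0, 1.6203, 2.2355, 4, 4.3502, 5, 5.8450, 6.9490]

Reading degrees in the order [1, 2, 3, 4, 5, 6, 7, 8] gives [5, 2, 4, 5, 3, 3, 4, 4]; set D = diag(5, 2, 4, 5, 3, 3, 4, 4) and form L = D - A. Diagonalising L (or applying a numerical eigensolver to the 8x8 matrix) gives the spectrum above.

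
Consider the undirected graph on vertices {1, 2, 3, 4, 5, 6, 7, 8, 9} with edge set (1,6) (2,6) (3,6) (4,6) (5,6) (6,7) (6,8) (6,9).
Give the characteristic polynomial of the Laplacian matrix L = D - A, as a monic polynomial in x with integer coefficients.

x^9 - 16x^8 + 84x^7 - 224x^6 + 350x^5 - 336x^4 + 196x^3 - 64x^2 + 9x

With the vertex order [1, 2, 3, 4, 5, 6, 7, 8, 9], the degrees are [1, 1, 1, 1, 1, 8, 1, 1, 1], giving D = diag(1, 1, 1, 1, 1, 8, 1, 1, 1) and L = D - A. The eigenvalues of L are [0, 1, 1, 1, 1, 1, 1, 1, 9]; the characteristic polynomial is the product of (x - lambda_i), which multiplies out to x^9 - 16x^8 + 84x^7 - 224x^6 + 350x^5 - 336x^4 + 196x^3 - 64x^2 + 9x. Since p(0) = det(-L) = 0, x divides p(x). The eigenvalues sum to 16, which equals trace(L) = 2|E|.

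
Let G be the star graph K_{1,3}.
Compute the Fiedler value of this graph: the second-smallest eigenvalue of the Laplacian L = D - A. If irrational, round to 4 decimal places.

1

The graph has 4 vertices and degree multiset [3, 1, 1, 1]; D is the diagonal matrix of degrees and L = D - A. The smallest Laplacian eigenvalue is always 0. The next one, lambda_2 = 1, measures how hard the graph is to disconnect: larger values mean better connectivity. The largest eigenvalue, 4, is at most the vertex count 4. By the matrix-tree theorem the graph has (1/4) * product of the nonzero eigenvalues = 1 spanning tree.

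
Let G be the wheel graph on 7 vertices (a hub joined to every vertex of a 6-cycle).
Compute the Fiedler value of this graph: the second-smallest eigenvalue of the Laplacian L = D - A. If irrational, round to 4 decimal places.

2

The graph has 7 vertices and degree multiset [6, 3, 3, 3, 3, 3, 3]; D is the diagonal matrix of degrees and L = D - A. Computing the eigenvalues of L and sorting gives [0, 2, 2, 4, 4, 5, 7]. The Fiedler value lambda_2 = 2 is strictly positive, so the graph is connected. The eigenvalues sum to 24, which equals trace(L) = 2|E|. By the matrix-tree theorem the graph has (1/7) * product of the nonzero eigenvalues = 320 spanning trees.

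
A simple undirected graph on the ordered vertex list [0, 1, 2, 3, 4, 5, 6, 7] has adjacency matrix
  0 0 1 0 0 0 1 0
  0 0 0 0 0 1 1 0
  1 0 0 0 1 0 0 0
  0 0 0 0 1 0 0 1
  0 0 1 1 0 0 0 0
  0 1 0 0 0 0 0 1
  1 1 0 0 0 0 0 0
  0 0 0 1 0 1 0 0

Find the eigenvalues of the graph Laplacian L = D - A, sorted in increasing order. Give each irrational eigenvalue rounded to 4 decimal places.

Reading degrees in the order [0, 1, 2, 3, 4, 5, 6, 7] gives [2, 2, 2, 2, 2, 2, 2, 2]; set D = diag(2, 2, 2, 2, 2, 2, 2, 2) and form L = D - A. Diagonalising L (or applying a numerical eigensolver to the 8x8 matrix) gives the spectrum above. The single zero eigenvalue shows the graph is connected. The eigenvalues sum to 16, which equals trace(L) = 2|E|.

[0, 0.5858, 0.5858, 2, 2, 3.4142, 3.4142, 4]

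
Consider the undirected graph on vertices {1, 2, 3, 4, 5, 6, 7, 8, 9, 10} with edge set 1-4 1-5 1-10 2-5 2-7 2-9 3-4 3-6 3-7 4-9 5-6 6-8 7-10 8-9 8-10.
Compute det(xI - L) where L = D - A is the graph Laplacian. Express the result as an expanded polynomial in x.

x^10 - 30x^9 + 390x^8 - 2880x^7 + 13305x^6 - 39882x^5 + 77640x^4 - 94800x^3 + 66000x^2 - 20000x

With the vertex order [1, 2, 3, 4, 5, 6, 7, 8, 9, 10], the degrees are [3, 3, 3, 3, 3, 3, 3, 3, 3, 3], giving D = diag(3, 3, 3, 3, 3, 3, 3, 3, 3, 3) and L = D - A. L has integer entries, so p(x) = det(xI - L) has integer coefficients. Expanding the determinant yields x^10 - 30x^9 + 390x^8 - 2880x^7 + 13305x^6 - 39882x^5 + 77640x^4 - 94800x^3 + 66000x^2 - 20000x. The coefficient of x^9 equals -trace(L) = -30, matching the sum of degrees. There is one zero in the spectrum, matching the 1 component.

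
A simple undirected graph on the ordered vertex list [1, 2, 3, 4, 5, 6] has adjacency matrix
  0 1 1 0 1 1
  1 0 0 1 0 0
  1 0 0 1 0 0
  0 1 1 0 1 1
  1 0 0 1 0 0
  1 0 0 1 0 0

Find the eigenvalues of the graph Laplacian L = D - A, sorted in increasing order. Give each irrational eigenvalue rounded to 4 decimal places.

[0, 2, 2, 2, 4, 6]

With the vertex order [1, 2, 3, 4, 5, 6], the degrees are [4, 2, 2, 4, 2, 2], giving D = diag(4, 2, 2, 4, 2, 2) and L = D - A. Diagonalising L (or applying a numerical eigensolver to the 6x6 matrix) gives the spectrum above. The single zero eigenvalue shows the graph is connected. By the matrix-tree theorem the graph has (1/6) * product of the nonzero eigenvalues = 32 spanning trees.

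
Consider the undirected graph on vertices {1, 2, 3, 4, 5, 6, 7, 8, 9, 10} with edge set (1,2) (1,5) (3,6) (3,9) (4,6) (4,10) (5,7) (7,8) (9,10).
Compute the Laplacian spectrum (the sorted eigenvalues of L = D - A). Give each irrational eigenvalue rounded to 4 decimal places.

Reading degrees in the order [1, 2, 3, 4, 5, 6, 7, 8, 9, 10] gives [2, 1, 2, 2, 2, 2, 2, 1, 2, 2]; set D = diag(2, 1, 2, 2, 2, 2, 2, 1, 2, 2) and form L = D - A. L is symmetric positive semidefinite, so every eigenvalue is real and nonnegative. The 2 zero eigenvalues correspond to the 2 connected components. The largest eigenvalue, 3.6180, is at most the vertex count 10.

[0, 0, 0.3820, 1.3820, 1.3820, 1.3820, 2.6180, 3.6180, 3.6180, 3.6180]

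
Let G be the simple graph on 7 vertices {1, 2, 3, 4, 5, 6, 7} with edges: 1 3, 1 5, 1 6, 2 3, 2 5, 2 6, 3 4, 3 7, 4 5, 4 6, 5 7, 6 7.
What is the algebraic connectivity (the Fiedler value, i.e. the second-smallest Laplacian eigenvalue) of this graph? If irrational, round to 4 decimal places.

Each diagonal entry of L is the vertex degree and each off-diagonal entry is -1 where an edge is present, 0 otherwise; in the order [1, 2, 3, 4, 5, 6, 7] the diagonal is [3, 3, 4, 3, 4, 4, 3]. The sorted Laplacian eigenvalues are [0, 3, 3, 3, 4, 4, 7]; the algebraic connectivity is the second entry, 3. The largest eigenvalue, 7, is at most the vertex count 7.

3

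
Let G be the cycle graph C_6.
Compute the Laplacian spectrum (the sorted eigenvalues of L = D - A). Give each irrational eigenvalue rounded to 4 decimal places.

The graph has 6 vertices and degree multiset [2, 2, 2, 2, 2, 2]; D is the diagonal matrix of degrees and L = D - A. L is symmetric positive semidefinite, so every eigenvalue is real and nonnegative. By the matrix-tree theorem the graph has (1/6) * product of the nonzero eigenvalues = 6 spanning trees. There is one zero in the spectrum, matching the 1 component.

[0, 1, 1, 3, 3, 4]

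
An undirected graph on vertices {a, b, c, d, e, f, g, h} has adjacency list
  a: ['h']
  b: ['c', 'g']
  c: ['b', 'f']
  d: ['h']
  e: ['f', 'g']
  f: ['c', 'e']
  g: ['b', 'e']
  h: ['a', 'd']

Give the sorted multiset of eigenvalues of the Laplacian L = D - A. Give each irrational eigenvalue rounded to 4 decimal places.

Reading degrees in the order [a, b, c, d, e, f, g, h] gives [1, 2, 2, 1, 2, 2, 2, 2]; set D = diag(1, 2, 2, 1, 2, 2, 2, 2) and form L = D - A. Since every row of L sums to 0, the all-ones vector is in the kernel and 0 is an eigenvalue. The 2 zero eigenvalues correspond to the 2 connected components. There are 2 zeros in the spectrum, matching the 2 components.

[0, 0, 1, 1.3820, 1.3820, 3, 3.6180, 3.6180]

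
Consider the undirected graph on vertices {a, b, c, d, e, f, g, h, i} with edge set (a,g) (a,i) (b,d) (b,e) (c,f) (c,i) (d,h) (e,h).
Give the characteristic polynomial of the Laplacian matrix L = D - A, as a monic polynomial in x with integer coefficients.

x^9 - 16x^8 + 105x^7 - 364x^6 + 713x^5 - 776x^4 + 420x^3 - 80x^2

Reading degrees in the order [a, b, c, d, e, f, g, h, i] gives [2, 2, 2, 2, 2, 1, 1, 2, 2]; set D = diag(2, 2, 2, 2, 2, 1, 1, 2, 2) and form L = D - A. Computing det(xI - L) by cofactor expansion (or equivalently via sum-over-permutations) gives x^9 - 16x^8 + 105x^7 - 364x^6 + 713x^5 - 776x^4 + 420x^3 - 80x^2. The coefficient of x^8 equals -trace(L) = -16, matching the sum of degrees. The eigenvalues sum to 16, which equals trace(L) = 2|E|. The largest eigenvalue, 4, is at most the vertex count 9.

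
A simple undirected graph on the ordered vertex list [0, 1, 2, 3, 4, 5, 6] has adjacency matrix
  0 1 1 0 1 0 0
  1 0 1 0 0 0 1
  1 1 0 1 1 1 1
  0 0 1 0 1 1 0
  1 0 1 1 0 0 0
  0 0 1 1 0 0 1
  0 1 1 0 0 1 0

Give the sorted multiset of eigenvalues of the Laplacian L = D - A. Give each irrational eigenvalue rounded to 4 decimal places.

Reading degrees in the order [0, 1, 2, 3, 4, 5, 6] gives [3, 3, 6, 3, 3, 3, 3]; set D = diag(3, 3, 6, 3, 3, 3, 3) and form L = D - A. Since every row of L sums to 0, the all-ones vector is in the kernel and 0 is an eigenvalue. The eigenvalues sum to 24, which equals trace(L) = 2|E|.

[0, 2, 2, 4, 4, 5, 7]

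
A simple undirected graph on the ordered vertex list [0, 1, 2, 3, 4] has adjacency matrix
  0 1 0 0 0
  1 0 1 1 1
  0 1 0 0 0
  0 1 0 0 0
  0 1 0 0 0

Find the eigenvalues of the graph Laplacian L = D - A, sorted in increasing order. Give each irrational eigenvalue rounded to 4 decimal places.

[0, 1, 1, 1, 5]

With the vertex order [0, 1, 2, 3, 4], the degrees are [1, 4, 1, 1, 1], giving D = diag(1, 4, 1, 1, 1) and L = D - A. Since every row of L sums to 0, the all-ones vector is in the kernel and 0 is an eigenvalue.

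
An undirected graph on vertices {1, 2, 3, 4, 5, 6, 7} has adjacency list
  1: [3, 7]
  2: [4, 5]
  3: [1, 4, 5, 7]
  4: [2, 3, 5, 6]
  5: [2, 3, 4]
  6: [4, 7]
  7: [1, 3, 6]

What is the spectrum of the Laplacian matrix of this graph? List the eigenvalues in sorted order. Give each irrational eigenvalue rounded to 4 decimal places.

With the vertex order [1, 2, 3, 4, 5, 6, 7], the degrees are [2, 2, 4, 4, 3, 2, 3], giving D = diag(2, 2, 4, 4, 3, 2, 3) and L = D - A. Since every row of L sums to 0, the all-ones vector is in the kernel and 0 is an eigenvalue. The largest eigenvalue, 5.6640, is at most the vertex count 7. By the matrix-tree theorem the graph has (1/7) * product of the nonzero eigenvalues = 79 spanning trees.

[0, 1.0133, 1.7425, 3.1096, 3.8410, 4.6295, 5.6640]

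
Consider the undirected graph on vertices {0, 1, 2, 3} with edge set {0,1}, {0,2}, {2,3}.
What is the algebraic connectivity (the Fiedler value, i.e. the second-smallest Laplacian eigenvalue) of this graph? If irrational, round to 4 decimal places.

Reading degrees in the order [0, 1, 2, 3] gives [2, 1, 2, 1]; set D = diag(2, 1, 2, 1) and form L = D - A. The sorted Laplacian eigenvalues are [0, 0.5858, 2, 3.4142]; the algebraic connectivity is the second entry, 0.5858. By the matrix-tree theorem the graph has (1/4) * product of the nonzero eigenvalues = 1 spanning tree. The eigenvalues sum to 6, which equals trace(L) = 2|E|.

0.5858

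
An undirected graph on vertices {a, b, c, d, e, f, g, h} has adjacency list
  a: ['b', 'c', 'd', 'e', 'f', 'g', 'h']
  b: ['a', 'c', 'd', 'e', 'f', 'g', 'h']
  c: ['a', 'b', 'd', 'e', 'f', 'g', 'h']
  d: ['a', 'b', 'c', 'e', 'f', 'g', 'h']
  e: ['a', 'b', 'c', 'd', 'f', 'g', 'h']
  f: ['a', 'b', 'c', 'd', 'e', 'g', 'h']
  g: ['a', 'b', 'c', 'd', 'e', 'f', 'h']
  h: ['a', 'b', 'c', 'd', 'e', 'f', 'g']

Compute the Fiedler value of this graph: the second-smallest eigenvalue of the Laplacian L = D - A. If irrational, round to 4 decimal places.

8

Each diagonal entry of L is the vertex degree and each off-diagonal entry is -1 where an edge is present, 0 otherwise; in the order [a, b, c, d, e, f, g, h] the diagonal is [7, 7, 7, 7, 7, 7, 7, 7]. The sorted Laplacian eigenvalues are [0, 8, 8, 8, 8, 8, 8, 8]; the algebraic connectivity is the second entry, 8. By the matrix-tree theorem the graph has (1/8) * product of the nonzero eigenvalues = 262144 spanning trees.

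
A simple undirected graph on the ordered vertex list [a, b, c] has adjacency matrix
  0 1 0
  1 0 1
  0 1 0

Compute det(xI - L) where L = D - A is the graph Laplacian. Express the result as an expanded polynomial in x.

With the vertex order [a, b, c], the degrees are [1, 2, 1], giving D = diag(1, 2, 1) and L = D - A. Computing det(xI - L) by cofactor expansion (or equivalently via sum-over-permutations) gives x^3 - 4x^2 + 3x. Since p(0) = det(-L) = 0, x divides p(x). The eigenvalues sum to 4, which equals trace(L) = 2|E|. The largest eigenvalue, 3, is at most the vertex count 3.

x^3 - 4x^2 + 3x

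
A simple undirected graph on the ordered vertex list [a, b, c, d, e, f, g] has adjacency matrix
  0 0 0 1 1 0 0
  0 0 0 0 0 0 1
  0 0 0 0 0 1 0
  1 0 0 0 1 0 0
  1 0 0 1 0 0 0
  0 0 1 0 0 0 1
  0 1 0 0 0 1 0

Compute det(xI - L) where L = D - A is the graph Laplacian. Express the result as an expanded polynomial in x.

x^7 - 12x^6 + 55x^5 - 118x^4 + 114x^3 - 36x^2

Each diagonal entry of L is the vertex degree and each off-diagonal entry is -1 where an edge is present, 0 otherwise; in the order [a, b, c, d, e, f, g] the diagonal is [2, 1, 1, 2, 2, 2, 2]. Computing det(xI - L) by cofactor expansion (or equivalently via sum-over-permutations) gives x^7 - 12x^6 + 55x^5 - 118x^4 + 114x^3 - 36x^2. The constant term is 0 because L is singular (the all-ones vector lies in its kernel). The eigenvalues sum to 12, which equals trace(L) = 2|E|. There are 2 zeros in the spectrum, matching the 2 components.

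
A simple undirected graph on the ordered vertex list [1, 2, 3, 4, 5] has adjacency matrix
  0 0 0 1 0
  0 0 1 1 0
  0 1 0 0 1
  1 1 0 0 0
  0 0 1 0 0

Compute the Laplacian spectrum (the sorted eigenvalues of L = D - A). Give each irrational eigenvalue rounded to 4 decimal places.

Each diagonal entry of L is the vertex degree and each off-diagonal entry is -1 where an edge is present, 0 otherwise; in the order [1, 2, 3, 4, 5] the diagonal is [1, 2, 2, 2, 1]. The multiplicity of 0 as a Laplacian eigenvalue equals the number of connected components.

[0, 0.3820, 1.3820, 2.6180, 3.6180]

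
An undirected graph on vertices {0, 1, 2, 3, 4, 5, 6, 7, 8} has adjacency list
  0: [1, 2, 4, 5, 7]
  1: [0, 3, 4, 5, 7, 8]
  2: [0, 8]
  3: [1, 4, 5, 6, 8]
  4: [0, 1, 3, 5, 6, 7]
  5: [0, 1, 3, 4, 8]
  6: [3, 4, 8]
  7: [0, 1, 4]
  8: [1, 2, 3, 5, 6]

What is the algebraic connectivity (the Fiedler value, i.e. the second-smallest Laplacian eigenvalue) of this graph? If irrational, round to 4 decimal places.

Each diagonal entry of L is the vertex degree and each off-diagonal entry is -1 where an edge is present, 0 otherwise; in the order [0, 1, 2, 3, 4, 5, 6, 7, 8] the diagonal is [5, 6, 2, 5, 6, 5, 3, 3, 5]. The sorted Laplacian eigenvalues are [0, 1.8218, 2.2474, 3.6524, 5.0746, 5.9158, 6.5914, 7.1243, 7.5723]; the algebraic connectivity is the second entry, 1.8218. By the matrix-tree theorem the graph has (1/9) * product of the nonzero eigenvalues = 17737 spanning trees.

1.8218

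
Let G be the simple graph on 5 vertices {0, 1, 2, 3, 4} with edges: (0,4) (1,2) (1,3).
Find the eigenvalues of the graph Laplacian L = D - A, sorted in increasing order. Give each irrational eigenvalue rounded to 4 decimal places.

[0, 0, 1, 2, 3]

Each diagonal entry of L is the vertex degree and each off-diagonal entry is -1 where an edge is present, 0 otherwise; in the order [0, 1, 2, 3, 4] the diagonal is [1, 2, 1, 1, 1]. L is symmetric positive semidefinite, so every eigenvalue is real and nonnegative. The 2 zero eigenvalues correspond to the 2 connected components. The eigenvalues sum to 6, which equals trace(L) = 2|E|.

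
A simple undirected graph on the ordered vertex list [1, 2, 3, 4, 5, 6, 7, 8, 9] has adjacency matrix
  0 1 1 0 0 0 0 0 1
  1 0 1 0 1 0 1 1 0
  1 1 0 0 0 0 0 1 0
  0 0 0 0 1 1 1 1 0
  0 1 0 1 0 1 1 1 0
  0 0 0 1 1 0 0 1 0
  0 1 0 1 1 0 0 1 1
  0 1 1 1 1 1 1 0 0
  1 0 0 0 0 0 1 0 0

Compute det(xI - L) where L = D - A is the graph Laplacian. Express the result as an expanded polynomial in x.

x^9 - 36x^8 + 551x^7 - 4666x^6 + 23804x^5 - 74492x^4 + 138631x^3 - 138972x^2 + 56826x

Reading degrees in the order [1, 2, 3, 4, 5, 6, 7, 8, 9] gives [3, 5, 3, 4, 5, 3, 5, 6, 2]; set D = diag(3, 5, 3, 4, 5, 3, 5, 6, 2) and form L = D - A. L has integer entries, so p(x) = det(xI - L) has integer coefficients. Expanding the determinant yields x^9 - 36x^8 + 551x^7 - 4666x^6 + 23804x^5 - 74492x^4 + 138631x^3 - 138972x^2 + 56826x. The coefficient of x^8 equals -trace(L) = -36, matching the sum of degrees. The largest eigenvalue, 7.1371, is at most the vertex count 9.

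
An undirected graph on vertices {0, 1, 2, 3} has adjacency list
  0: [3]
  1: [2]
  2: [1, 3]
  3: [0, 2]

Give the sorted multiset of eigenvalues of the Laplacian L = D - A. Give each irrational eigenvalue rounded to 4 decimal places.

[0, 0.5858, 2, 3.4142]

Reading degrees in the order [0, 1, 2, 3] gives [1, 1, 2, 2]; set D = diag(1, 1, 2, 2) and form L = D - A. Diagonalising L (or applying a numerical eigensolver to the 4x4 matrix) gives the spectrum above. The single zero eigenvalue shows the graph is connected. The eigenvalues sum to 6, which equals trace(L) = 2|E|.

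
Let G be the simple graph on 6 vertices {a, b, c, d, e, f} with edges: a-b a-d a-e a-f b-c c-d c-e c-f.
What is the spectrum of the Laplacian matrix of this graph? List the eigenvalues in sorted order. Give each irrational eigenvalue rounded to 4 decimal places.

Each diagonal entry of L is the vertex degree and each off-diagonal entry is -1 where an edge is present, 0 otherwise; in the order [a, b, c, d, e, f] the diagonal is [4, 2, 4, 2, 2, 2]. Since every row of L sums to 0, the all-ones vector is in the kernel and 0 is an eigenvalue. By the matrix-tree theorem the graph has (1/6) * product of the nonzero eigenvalues = 32 spanning trees.

[0, 2, 2, 2, 4, 6]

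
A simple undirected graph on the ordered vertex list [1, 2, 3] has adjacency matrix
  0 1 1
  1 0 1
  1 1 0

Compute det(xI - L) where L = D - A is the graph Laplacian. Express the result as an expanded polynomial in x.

x^3 - 6x^2 + 9x

With the vertex order [1, 2, 3], the degrees are [2, 2, 2], giving D = diag(2, 2, 2) and L = D - A. The eigenvalues of L are [0, 3, 3]; the characteristic polynomial is the product of (x - lambda_i), which multiplies out to x^3 - 6x^2 + 9x. The constant term is 0 because L is singular (the all-ones vector lies in its kernel). By the matrix-tree theorem the graph has (1/3) * product of the nonzero eigenvalues = 3 spanning trees. There is one zero in the spectrum, matching the 1 component.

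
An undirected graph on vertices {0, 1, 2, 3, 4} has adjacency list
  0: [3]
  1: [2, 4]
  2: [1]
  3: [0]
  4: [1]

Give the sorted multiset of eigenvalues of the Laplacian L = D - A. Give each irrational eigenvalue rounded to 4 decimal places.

With the vertex order [0, 1, 2, 3, 4], the degrees are [1, 2, 1, 1, 1], giving D = diag(1, 2, 1, 1, 1) and L = D - A. Diagonalising L (or applying a numerical eigensolver to the 5x5 matrix) gives the spectrum above. The 2 zero eigenvalues correspond to the 2 connected components.

[0, 0, 1, 2, 3]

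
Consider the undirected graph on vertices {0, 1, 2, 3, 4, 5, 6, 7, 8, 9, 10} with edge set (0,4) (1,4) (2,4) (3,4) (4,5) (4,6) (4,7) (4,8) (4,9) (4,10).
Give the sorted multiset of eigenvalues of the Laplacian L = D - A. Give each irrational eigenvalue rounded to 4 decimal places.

With the vertex order [0, 1, 2, 3, 4, 5, 6, 7, 8, 9, 10], the degrees are [1, 1, 1, 1, 10, 1, 1, 1, 1, 1, 1], giving D = diag(1, 1, 1, 1, 10, 1, 1, 1, 1, 1, 1) and L = D - A. L is symmetric positive semidefinite, so every eigenvalue is real and nonnegative. The single zero eigenvalue shows the graph is connected.

[0, 1, 1, 1, 1, 1, 1, 1, 1, 1, 11]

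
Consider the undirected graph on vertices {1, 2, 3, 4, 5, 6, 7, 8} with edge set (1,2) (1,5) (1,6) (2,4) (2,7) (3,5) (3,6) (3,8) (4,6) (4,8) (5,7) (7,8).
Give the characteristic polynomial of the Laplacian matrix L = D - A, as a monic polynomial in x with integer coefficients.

x^8 - 24x^7 + 240x^6 - 1296x^5 + 4080x^4 - 7488x^3 + 7424x^2 - 3072x

Each diagonal entry of L is the vertex degree and each off-diagonal entry is -1 where an edge is present, 0 otherwise; in the order [1, 2, 3, 4, 5, 6, 7, 8] the diagonal is [3, 3, 3, 3, 3, 3, 3, 3]. L has integer entries, so p(x) = det(xI - L) has integer coefficients. Expanding the determinant yields x^8 - 24x^7 + 240x^6 - 1296x^5 + 4080x^4 - 7488x^3 + 7424x^2 - 3072x. The constant term is 0 because L is singular (the all-ones vector lies in its kernel). By the matrix-tree theorem the graph has (1/8) * product of the nonzero eigenvalues = 384 spanning trees. The eigenvalues sum to 24, which equals trace(L) = 2|E|.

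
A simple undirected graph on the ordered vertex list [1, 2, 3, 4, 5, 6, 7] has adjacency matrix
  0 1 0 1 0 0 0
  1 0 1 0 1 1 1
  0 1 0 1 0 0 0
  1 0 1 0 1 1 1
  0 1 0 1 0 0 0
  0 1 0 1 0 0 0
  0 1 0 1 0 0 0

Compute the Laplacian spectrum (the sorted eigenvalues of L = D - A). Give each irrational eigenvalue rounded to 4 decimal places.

Each diagonal entry of L is the vertex degree and each off-diagonal entry is -1 where an edge is present, 0 otherwise; in the order [1, 2, 3, 4, 5, 6, 7] the diagonal is [2, 5, 2, 5, 2, 2, 2]. Since every row of L sums to 0, the all-ones vector is in the kernel and 0 is an eigenvalue. The single zero eigenvalue shows the graph is connected.

[0, 2, 2, 2, 2, 5, 7]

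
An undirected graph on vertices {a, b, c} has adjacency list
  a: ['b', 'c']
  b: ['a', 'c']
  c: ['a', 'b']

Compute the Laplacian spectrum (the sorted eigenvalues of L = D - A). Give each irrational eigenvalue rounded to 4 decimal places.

[0, 3, 3]

Reading degrees in the order [a, b, c] gives [2, 2, 2]; set D = diag(2, 2, 2) and form L = D - A. L is symmetric positive semidefinite, so every eigenvalue is real and nonnegative. The single zero eigenvalue shows the graph is connected.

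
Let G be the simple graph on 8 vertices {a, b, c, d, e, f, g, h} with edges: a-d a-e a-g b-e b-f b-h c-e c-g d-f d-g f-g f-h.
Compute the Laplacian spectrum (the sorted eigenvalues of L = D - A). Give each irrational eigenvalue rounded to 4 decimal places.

Reading degrees in the order [a, b, c, d, e, f, g, h] gives [3, 3, 2, 3, 3, 4, 4, 2]; set D = diag(3, 3, 2, 3, 3, 4, 4, 2) and form L = D - A. The multiplicity of 0 as a Laplacian eigenvalue equals the number of connected components. The eigenvalues sum to 24, which equals trace(L) = 2|E|.

[0, 1.0884, 1.7147, 2.5710, 3.4798, 4.4877, 5, 5.6582]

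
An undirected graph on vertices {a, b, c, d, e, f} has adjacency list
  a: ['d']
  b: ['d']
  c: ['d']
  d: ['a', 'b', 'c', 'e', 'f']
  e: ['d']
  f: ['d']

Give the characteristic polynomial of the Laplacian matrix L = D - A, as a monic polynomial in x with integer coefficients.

With the vertex order [a, b, c, d, e, f], the degrees are [1, 1, 1, 5, 1, 1], giving D = diag(1, 1, 1, 5, 1, 1) and L = D - A. L has integer entries, so p(x) = det(xI - L) has integer coefficients. Expanding the determinant yields x^6 - 10x^5 + 30x^4 - 40x^3 + 25x^2 - 6x. The coefficient of x^5 equals -trace(L) = -10, matching the sum of degrees. By the matrix-tree theorem the graph has (1/6) * product of the nonzero eigenvalues = 1 spanning tree.

x^6 - 10x^5 + 30x^4 - 40x^3 + 25x^2 - 6x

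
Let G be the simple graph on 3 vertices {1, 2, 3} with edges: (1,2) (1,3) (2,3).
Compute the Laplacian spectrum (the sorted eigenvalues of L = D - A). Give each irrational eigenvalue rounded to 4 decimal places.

[0, 3, 3]

Reading degrees in the order [1, 2, 3] gives [2, 2, 2]; set D = diag(2, 2, 2) and form L = D - A. Since every row of L sums to 0, the all-ones vector is in the kernel and 0 is an eigenvalue. The single zero eigenvalue shows the graph is connected. The largest eigenvalue, 3, is at most the vertex count 3.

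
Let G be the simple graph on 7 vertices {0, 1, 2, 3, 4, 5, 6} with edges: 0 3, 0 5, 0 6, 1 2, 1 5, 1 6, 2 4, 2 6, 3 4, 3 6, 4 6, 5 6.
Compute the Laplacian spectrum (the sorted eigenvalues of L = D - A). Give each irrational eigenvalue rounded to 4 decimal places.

[0, 2, 2, 4, 4, 5, 7]

Each diagonal entry of L is the vertex degree and each off-diagonal entry is -1 where an edge is present, 0 otherwise; in the order [0, 1, 2, 3, 4, 5, 6] the diagonal is [3, 3, 3, 3, 3, 3, 6]. L is symmetric positive semidefinite, so every eigenvalue is real and nonnegative. By the matrix-tree theorem the graph has (1/7) * product of the nonzero eigenvalues = 320 spanning trees. The eigenvalues sum to 24, which equals trace(L) = 2|E|.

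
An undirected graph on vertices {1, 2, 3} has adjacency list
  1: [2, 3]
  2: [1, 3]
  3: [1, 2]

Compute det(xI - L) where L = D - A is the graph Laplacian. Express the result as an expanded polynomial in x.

Each diagonal entry of L is the vertex degree and each off-diagonal entry is -1 where an edge is present, 0 otherwise; in the order [1, 2, 3] the diagonal is [2, 2, 2]. The eigenvalues of L are [0, 3, 3]; the characteristic polynomial is the product of (x - lambda_i), which multiplies out to x^3 - 6x^2 + 9x. The constant term is 0 because L is singular (the all-ones vector lies in its kernel). By the matrix-tree theorem the graph has (1/3) * product of the nonzero eigenvalues = 3 spanning trees.

x^3 - 6x^2 + 9x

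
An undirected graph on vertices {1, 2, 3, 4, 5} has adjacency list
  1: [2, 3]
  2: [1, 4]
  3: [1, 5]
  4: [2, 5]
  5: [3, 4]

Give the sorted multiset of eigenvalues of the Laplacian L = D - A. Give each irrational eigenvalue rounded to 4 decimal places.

With the vertex order [1, 2, 3, 4, 5], the degrees are [2, 2, 2, 2, 2], giving D = diag(2, 2, 2, 2, 2) and L = D - A. Diagonalising L (or applying a numerical eigensolver to the 5x5 matrix) gives the spectrum above. The single zero eigenvalue shows the graph is connected.

[0, 1.3820, 1.3820, 3.6180, 3.6180]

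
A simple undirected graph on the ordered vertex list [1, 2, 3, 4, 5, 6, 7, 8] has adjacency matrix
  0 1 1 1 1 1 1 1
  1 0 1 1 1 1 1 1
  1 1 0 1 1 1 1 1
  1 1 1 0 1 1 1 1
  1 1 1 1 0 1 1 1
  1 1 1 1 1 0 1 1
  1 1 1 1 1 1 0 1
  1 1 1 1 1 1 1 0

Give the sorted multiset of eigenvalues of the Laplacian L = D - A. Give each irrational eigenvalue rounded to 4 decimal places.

Each diagonal entry of L is the vertex degree and each off-diagonal entry is -1 where an edge is present, 0 otherwise; in the order [1, 2, 3, 4, 5, 6, 7, 8] the diagonal is [7, 7, 7, 7, 7, 7, 7, 7]. Since every row of L sums to 0, the all-ones vector is in the kernel and 0 is an eigenvalue. The eigenvalues sum to 56, which equals trace(L) = 2|E|.

[0, 8, 8, 8, 8, 8, 8, 8]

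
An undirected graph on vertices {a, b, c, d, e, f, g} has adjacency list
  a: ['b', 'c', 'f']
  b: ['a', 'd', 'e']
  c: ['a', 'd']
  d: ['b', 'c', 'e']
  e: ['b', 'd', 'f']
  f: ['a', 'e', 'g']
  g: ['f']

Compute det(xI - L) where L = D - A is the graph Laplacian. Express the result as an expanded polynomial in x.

x^7 - 18x^6 + 128x^5 - 456x^4 + 847x^3 - 760x^2 + 245x

Each diagonal entry of L is the vertex degree and each off-diagonal entry is -1 where an edge is present, 0 otherwise; in the order [a, b, c, d, e, f, g] the diagonal is [3, 3, 2, 3, 3, 3, 1]. Computing det(xI - L) by cofactor expansion (or equivalently via sum-over-permutations) gives x^7 - 18x^6 + 128x^5 - 456x^4 + 847x^3 - 760x^2 + 245x. The constant term is 0 because L is singular (the all-ones vector lies in its kernel). By the matrix-tree theorem the graph has (1/7) * product of the nonzero eigenvalues = 35 spanning trees.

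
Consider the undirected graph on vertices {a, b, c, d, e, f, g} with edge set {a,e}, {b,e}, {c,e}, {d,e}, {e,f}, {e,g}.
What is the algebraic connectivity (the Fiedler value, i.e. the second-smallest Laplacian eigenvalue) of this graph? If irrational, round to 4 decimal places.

1

Each diagonal entry of L is the vertex degree and each off-diagonal entry is -1 where an edge is present, 0 otherwise; in the order [a, b, c, d, e, f, g] the diagonal is [1, 1, 1, 1, 6, 1, 1]. The sorted Laplacian eigenvalues are [0, 1, 1, 1, 1, 1, 7]; the algebraic connectivity is the second entry, 1.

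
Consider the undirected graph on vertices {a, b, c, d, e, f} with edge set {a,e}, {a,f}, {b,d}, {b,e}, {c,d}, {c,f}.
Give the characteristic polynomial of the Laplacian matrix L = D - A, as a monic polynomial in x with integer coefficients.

x^6 - 12x^5 + 54x^4 - 112x^3 + 105x^2 - 36x

Each diagonal entry of L is the vertex degree and each off-diagonal entry is -1 where an edge is present, 0 otherwise; in the order [a, b, c, d, e, f] the diagonal is [2, 2, 2, 2, 2, 2]. The eigenvalues of L are [0, 1, 1, 3, 3, 4]; the characteristic polynomial is the product of (x - lambda_i), which multiplies out to x^6 - 12x^5 + 54x^4 - 112x^3 + 105x^2 - 36x. The constant term is 0 because L is singular (the all-ones vector lies in its kernel). By the matrix-tree theorem the graph has (1/6) * product of the nonzero eigenvalues = 6 spanning trees. There is one zero in the spectrum, matching the 1 component.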